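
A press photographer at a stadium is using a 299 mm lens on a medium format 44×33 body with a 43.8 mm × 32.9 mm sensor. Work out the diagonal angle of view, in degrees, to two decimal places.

Sensor diagonal = √(43.8² + 32.9²) = √3000.8500 ≈ 54.7800 mm.
Angle of view α = 2·arctan(d/2f) with d = 54.7800 mm and f = 299 mm.
d/2f = 0.09161; arctan(0.09161) ≈ 5.2340°, so α ≈ 10.4680°.

10.47°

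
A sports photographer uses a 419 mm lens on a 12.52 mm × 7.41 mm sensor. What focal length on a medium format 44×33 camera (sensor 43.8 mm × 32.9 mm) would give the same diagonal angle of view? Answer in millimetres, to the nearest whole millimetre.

Sensor diagonal = √(12.52² + 7.41²) = √211.6585 ≈ 14.5485 mm.
Sensor diagonal = √(43.8² + 32.9²) = √3000.8500 ≈ 54.7800 mm.
Equal angle of view means equal diagonal/f ratio, so f₂ = f₁ · (diagonal₂/diagonal₁) = 419 × 54.7800/14.5485.
f₂ = 419 × 3.76534 ≈ 1577.678 mm.

1578 mm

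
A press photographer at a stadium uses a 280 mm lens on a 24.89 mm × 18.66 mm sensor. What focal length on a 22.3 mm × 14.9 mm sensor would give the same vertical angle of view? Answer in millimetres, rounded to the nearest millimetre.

224 mm

Equal angle of view means equal height/f ratio, so f₂ = f₁ · (height₂/height₁) = 280 × 14.9/18.66.
f₂ = 280 × 0.79850 ≈ 223.580 mm.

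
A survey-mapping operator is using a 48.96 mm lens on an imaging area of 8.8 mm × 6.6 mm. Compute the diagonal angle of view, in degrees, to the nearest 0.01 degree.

12.82°

Sensor diagonal = √(8.8² + 6.6²) = √121.0000 ≈ 11.0000 mm.
Angle of view α = 2·arctan(d/2f) with d = 11.0000 mm and f = 48.96 mm.
d/2f = 0.11234; arctan(0.11234) ≈ 6.4095°, so α ≈ 12.8191°.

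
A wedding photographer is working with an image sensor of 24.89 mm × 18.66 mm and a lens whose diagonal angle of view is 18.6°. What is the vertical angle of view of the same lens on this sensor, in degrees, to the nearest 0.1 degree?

Sensor diagonal = √(24.89² + 18.66²) = √967.7077 ≈ 31.1080 mm.
From the diagonal AOV: f = 31.1080 / (2·tan(9.3°)) = 31.1080 / 0.32751 ≈ 94.9826 mm.
Vertical AOV = 2·arctan(18.66 / (2 × 94.9826)) = 2·arctan(0.09823) ≈ 11.2202°.

11.2°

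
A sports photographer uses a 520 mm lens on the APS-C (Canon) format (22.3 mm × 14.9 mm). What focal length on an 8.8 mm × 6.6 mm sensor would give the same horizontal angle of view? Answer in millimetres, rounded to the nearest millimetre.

Equal angle of view means equal width/f ratio, so f₂ = f₁ · (width₂/width₁) = 520 × 8.8/22.3.
f₂ = 520 × 0.39462 ≈ 205.202 mm.

205 mm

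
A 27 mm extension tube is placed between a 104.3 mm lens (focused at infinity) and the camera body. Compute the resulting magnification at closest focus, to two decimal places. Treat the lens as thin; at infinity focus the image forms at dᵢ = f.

0.26×

The tube moves the image plane from f to f + e, so dᵢ = 104.3 + 27 = 131.3 mm. Focus is achieved when 1/f = 1/dₒ + 1/dᵢ, giving dₒ = 1/(1/f − 1/(f+e)).
Magnification m = dᵢ/dₒ = (f+e)·(1/f − 1/(f+e)) = e/f = 27/104.3 ≈ 0.2589.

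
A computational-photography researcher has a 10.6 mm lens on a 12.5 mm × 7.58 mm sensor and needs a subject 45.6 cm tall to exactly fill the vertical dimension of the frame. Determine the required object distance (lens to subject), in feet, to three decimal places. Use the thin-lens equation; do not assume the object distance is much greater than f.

2.127 ft

W: 45.6 cm = 456 mm.
Magnification m = h/W = dᵢ/dₒ; combined with 1/f = 1/dₒ + 1/dᵢ this gives dₒ = f·(1 + W/h).
dₒ = 10.6 mm × (1 + 456/7.58) = 10.6 × 61.1583 ≈ 648.278 mm = 648.278/304.8 ft = 2.1269 ft.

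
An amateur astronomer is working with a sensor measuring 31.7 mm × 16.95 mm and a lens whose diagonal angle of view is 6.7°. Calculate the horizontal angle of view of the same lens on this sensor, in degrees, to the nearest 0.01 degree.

5.91°

Sensor diagonal = √(31.7² + 16.95²) = √1292.1925 ≈ 35.9471 mm.
From the diagonal AOV: f = 35.9471 / (2·tan(3.35°)) = 35.9471 / 0.11707 ≈ 307.0550 mm.
Horizontal AOV = 2·arctan(31.7 / (2 × 307.0550)) = 2·arctan(0.05162) ≈ 5.9099°.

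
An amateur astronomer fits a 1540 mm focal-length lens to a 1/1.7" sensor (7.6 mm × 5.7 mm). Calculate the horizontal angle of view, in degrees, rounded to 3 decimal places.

0.283°

Angle of view α = 2·arctan(w/2f) with w = 7.6 mm and f = 1540 mm.
w/2f = 0.00247; arctan(0.00247) ≈ 0.1414°, so α ≈ 0.2828°.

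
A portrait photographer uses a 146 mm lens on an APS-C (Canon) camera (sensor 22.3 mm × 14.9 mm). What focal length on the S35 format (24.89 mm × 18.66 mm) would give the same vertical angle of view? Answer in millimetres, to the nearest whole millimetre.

183 mm

Equal angle of view means equal height/f ratio, so f₂ = f₁ · (height₂/height₁) = 146 × 18.66/14.9.
f₂ = 146 × 1.25235 ≈ 182.843 mm.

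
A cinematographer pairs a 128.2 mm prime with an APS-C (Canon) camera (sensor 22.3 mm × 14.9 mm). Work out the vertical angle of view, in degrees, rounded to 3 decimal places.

6.652°

Angle of view α = 2·arctan(h/2f) with h = 14.9 mm and f = 128.2 mm.
h/2f = 0.05811; arctan(0.05811) ≈ 3.3259°, so α ≈ 6.6517°.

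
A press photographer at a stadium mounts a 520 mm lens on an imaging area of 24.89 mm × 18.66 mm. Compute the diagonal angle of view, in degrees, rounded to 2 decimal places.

Sensor diagonal = √(24.89² + 18.66²) = √967.7077 ≈ 31.1080 mm.
Angle of view α = 2·arctan(d/2f) with d = 31.1080 mm and f = 520 mm.
d/2f = 0.02991; arctan(0.02991) ≈ 1.7133°, so α ≈ 3.4266°.

3.43°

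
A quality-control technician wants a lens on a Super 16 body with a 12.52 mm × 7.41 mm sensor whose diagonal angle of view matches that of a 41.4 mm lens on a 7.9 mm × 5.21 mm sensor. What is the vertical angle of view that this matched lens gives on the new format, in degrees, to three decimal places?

6.663°

Sensor diagonal = √(7.9² + 5.21²) = √89.5541 ≈ 9.4633 mm.
Sensor diagonal = √(12.52² + 7.41²) = √211.6585 ≈ 14.5485 mm.
Equal diagonal AOV ⇒ f₂ = f₁ · 14.5485/9.4633 = 41.4 × 1.53736 ≈ 63.6466 mm.
Vertical AOV on the new format = 2·arctan(7.41 / (2 × 63.6466)) = 2·arctan(0.05821) ≈ 6.6631°.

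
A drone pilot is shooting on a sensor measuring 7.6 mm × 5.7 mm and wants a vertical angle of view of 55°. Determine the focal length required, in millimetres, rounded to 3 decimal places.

From α = 2·arctan(h/2f) we get f = h / (2·tan(α/2)).
With h = 5.7 mm and α/2 = 27.5°, tan(α/2) ≈ 0.52057, so f ≈ 5.7 / 1.04113 ≈ 5.4748 mm.

5.475 mm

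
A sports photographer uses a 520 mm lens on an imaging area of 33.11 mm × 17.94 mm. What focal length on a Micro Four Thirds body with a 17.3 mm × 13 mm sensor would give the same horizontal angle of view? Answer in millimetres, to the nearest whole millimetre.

Equal angle of view means equal width/f ratio, so f₂ = f₁ · (width₂/width₁) = 520 × 17.3/33.11.
f₂ = 520 × 0.52250 ≈ 271.700 mm.

272 mm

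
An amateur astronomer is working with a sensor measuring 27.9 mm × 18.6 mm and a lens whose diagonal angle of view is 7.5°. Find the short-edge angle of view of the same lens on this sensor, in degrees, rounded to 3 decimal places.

Sensor diagonal = √(27.9² + 18.6²) = √1124.3700 ≈ 33.5316 mm.
From the diagonal AOV: f = 33.5316 / (2·tan(3.75°)) = 33.5316 / 0.13109 ≈ 255.7969 mm.
Short-edge AOV = 2·arctan(18.6 / (2 × 255.7969)) = 2·arctan(0.03636) ≈ 4.1644°.

4.164°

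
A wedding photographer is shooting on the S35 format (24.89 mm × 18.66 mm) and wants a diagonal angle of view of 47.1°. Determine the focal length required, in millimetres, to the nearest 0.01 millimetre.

35.69 mm

Sensor diagonal = √(24.89² + 18.66²) = √967.7077 ≈ 31.1080 mm.
From α = 2·arctan(d/2f) we get f = d / (2·tan(α/2)).
With d = 31.1080 mm and α/2 = 23.55°, tan(α/2) ≈ 0.43585, so f ≈ 31.1080 / 0.87170 ≈ 35.6866 mm.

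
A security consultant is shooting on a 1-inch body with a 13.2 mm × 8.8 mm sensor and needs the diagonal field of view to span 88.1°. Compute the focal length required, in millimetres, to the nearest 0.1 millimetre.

8.2 mm

Sensor diagonal = √(13.2² + 8.8²) = √251.6800 ≈ 15.8644 mm.
From α = 2·arctan(d/2f) we get f = d / (2·tan(α/2)).
With d = 15.8644 mm and α/2 = 44.05°, tan(α/2) ≈ 0.96738, so f ≈ 15.8644 / 1.93475 ≈ 8.1997 mm.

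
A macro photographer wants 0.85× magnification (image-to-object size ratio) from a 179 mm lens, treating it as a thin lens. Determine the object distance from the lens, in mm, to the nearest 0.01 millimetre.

389.59 mm

With m = dᵢ/dₒ and 1/f = 1/dₒ + 1/dᵢ, substituting dᵢ = m·dₒ gives 1/f = (1 + 1/m)/dₒ, hence dₒ = f·(1 + 1/m).
dₒ = 179 × (1 + 1/0.85) = 179 × 2.17647 ≈ 389.588 mm.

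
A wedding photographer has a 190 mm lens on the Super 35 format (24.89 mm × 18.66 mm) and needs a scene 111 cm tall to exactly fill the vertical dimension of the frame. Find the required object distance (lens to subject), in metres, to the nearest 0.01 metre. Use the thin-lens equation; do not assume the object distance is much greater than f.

11.49 m

W: 111 cm = 1110 mm.
Magnification m = h/W = dᵢ/dₒ; combined with 1/f = 1/dₒ + 1/dᵢ this gives dₒ = f·(1 + W/h).
dₒ = 190 mm × (1 + 1110/18.66) = 190 × 60.4855 ≈ 11492.251 mm = 11.4923 m.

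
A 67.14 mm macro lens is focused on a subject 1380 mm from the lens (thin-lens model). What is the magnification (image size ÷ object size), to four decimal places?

0.0511×

Thin lens: 1/f = 1/dₒ + 1/dᵢ → 1/dᵢ = 1/67.14 − 1/1380 = 0.0141696 mm⁻¹, so dᵢ ≈ 70.5736 mm.
Magnification m = dᵢ/dₒ = 70.5736/1380 ≈ 0.05114.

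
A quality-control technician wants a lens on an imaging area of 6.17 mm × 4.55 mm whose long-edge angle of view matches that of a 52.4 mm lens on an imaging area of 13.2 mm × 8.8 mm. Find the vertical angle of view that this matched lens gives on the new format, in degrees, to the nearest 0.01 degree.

Equal long-edge AOV ⇒ f₂ = f₁ · 6.17/13.2 = 52.4 × 0.46742 ≈ 24.4930 mm.
Vertical AOV on the new format = 2·arctan(4.55 / (2 × 24.4930)) = 2·arctan(0.09288) ≈ 10.6132°.

10.61°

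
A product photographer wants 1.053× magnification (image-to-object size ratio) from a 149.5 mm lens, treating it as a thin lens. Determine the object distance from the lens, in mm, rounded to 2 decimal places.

291.48 mm

With m = dᵢ/dₒ and 1/f = 1/dₒ + 1/dᵢ, substituting dᵢ = m·dₒ gives 1/f = (1 + 1/m)/dₒ, hence dₒ = f·(1 + 1/m).
dₒ = 149.5 × (1 + 1/1.053) = 149.5 × 1.94967 ≈ 291.475 mm.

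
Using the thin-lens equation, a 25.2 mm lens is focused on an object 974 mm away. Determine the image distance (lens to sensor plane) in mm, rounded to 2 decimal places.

1/dᵢ = 1/f − 1/dₒ = 1/25.2 − 1/974 = 0.0386558 mm⁻¹.
dᵢ = 1/0.0386558 ≈ 25.8693 mm.

25.87 mm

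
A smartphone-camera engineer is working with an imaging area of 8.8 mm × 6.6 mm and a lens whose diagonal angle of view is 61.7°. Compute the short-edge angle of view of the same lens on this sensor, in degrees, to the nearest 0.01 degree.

Sensor diagonal = √(8.8² + 6.6²) = √121.0000 ≈ 11.0000 mm.
From the diagonal AOV: f = 11.0000 / (2·tan(30.85°)) = 11.0000 / 1.19461 ≈ 9.2081 mm.
Short-edge AOV = 2·arctan(6.6 / (2 × 9.2081)) = 2·arctan(0.35838) ≈ 39.4335°.

39.43°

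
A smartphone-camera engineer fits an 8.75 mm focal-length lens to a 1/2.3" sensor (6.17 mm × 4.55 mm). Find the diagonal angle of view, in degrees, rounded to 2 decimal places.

Sensor diagonal = √(6.17² + 4.55²) = √58.7714 ≈ 7.6663 mm.
Angle of view α = 2·arctan(d/2f) with d = 7.6663 mm and f = 8.75 mm.
d/2f = 0.43807; arctan(0.43807) ≈ 23.6569°, so α ≈ 47.3137°.

47.31°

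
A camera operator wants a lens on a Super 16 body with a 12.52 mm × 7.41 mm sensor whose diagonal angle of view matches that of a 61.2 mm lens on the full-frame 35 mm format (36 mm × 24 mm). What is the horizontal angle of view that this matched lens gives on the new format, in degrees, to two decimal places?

33.84°

Sensor diagonal = √(36² + 24²) = √1872.0000 ≈ 43.2666 mm.
Sensor diagonal = √(12.52² + 7.41²) = √211.6585 ≈ 14.5485 mm.
Equal diagonal AOV ⇒ f₂ = f₁ · 14.5485/43.2666 = 61.2 × 0.33625 ≈ 20.5786 mm.
Horizontal AOV on the new format = 2·arctan(12.52 / (2 × 20.5786)) = 2·arctan(0.30420) ≈ 33.8394°.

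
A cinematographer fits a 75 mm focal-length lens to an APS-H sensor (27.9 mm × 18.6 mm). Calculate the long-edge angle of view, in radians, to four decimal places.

0.3678 rad

Angle of view α = 2·arctan(w/2f) with w = 27.9 mm and f = 75 mm.
w/2f = 0.18600; arctan(0.18600) ≈ 0.1839 rad, so α ≈ 0.3678 rad.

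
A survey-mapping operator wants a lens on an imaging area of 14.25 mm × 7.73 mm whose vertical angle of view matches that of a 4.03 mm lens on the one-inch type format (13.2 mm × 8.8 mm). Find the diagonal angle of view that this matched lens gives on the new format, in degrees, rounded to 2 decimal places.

Equal vertical AOV ⇒ f₂ = f₁ · 7.73/8.8 = 4.03 × 0.87841 ≈ 3.5400 mm.
Sensor diagonal = √(14.25² + 7.73²) = √262.8154 ≈ 16.2116 mm.
Diagonal AOV on the new format = 2·arctan(16.2116 / (2 × 3.5400)) = 2·arctan(2.28978) ≈ 132.8160°.

132.82°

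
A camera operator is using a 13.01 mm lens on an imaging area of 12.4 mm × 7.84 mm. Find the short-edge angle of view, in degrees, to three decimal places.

33.536°

Angle of view α = 2·arctan(h/2f) with h = 7.84 mm and f = 13.01 mm.
h/2f = 0.30131; arctan(0.30131) ≈ 16.7679°, so α ≈ 33.5358°.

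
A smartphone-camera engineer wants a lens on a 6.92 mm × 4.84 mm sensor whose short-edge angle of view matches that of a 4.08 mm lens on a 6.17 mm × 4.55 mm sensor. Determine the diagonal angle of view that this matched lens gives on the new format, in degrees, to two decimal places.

Equal short-edge AOV ⇒ f₂ = f₁ · 4.84/4.55 = 4.08 × 1.06374 ≈ 4.3400 mm.
Sensor diagonal = √(6.92² + 4.84²) = √71.3120 ≈ 8.4446 mm.
Diagonal AOV on the new format = 2·arctan(8.4446 / (2 × 4.3400)) = 2·arctan(0.97288) ≈ 88.4246°.

88.42°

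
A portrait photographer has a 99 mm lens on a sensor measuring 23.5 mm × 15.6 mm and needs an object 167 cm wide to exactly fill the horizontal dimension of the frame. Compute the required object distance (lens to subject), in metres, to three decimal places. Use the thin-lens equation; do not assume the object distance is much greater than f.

7.134 m

W: 167 cm = 1670 mm.
Magnification m = w/W = dᵢ/dₒ; combined with 1/f = 1/dₒ + 1/dᵢ this gives dₒ = f·(1 + W/w).
dₒ = 99 mm × (1 + 1670/23.5) = 99 × 72.0638 ≈ 7134.319 mm = 7.13432 m.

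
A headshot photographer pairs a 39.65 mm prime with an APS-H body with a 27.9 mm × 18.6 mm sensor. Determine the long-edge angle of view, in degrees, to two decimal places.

38.77°

Angle of view α = 2·arctan(w/2f) with w = 27.9 mm and f = 39.65 mm.
w/2f = 0.35183; arctan(0.35183) ≈ 19.3833°, so α ≈ 38.7667°.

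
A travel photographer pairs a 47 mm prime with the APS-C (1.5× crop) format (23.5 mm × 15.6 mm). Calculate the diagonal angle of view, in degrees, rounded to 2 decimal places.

33.41°

Sensor diagonal = √(23.5² + 15.6²) = √795.6100 ≈ 28.2066 mm.
Angle of view α = 2·arctan(d/2f) with d = 28.2066 mm and f = 47 mm.
d/2f = 0.30007; arctan(0.30007) ≈ 16.7029°, so α ≈ 33.4058°.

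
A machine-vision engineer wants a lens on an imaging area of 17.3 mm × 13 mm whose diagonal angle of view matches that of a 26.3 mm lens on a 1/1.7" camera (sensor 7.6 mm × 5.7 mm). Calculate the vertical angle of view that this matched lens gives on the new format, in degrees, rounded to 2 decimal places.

Sensor diagonal = √(7.6² + 5.7²) = √90.2500 ≈ 9.5000 mm.
Sensor diagonal = √(17.3² + 13²) = √468.2900 ≈ 21.6400 mm.
Equal diagonal AOV ⇒ f₂ = f₁ · 21.6400/9.5000 = 26.3 × 2.27790 ≈ 59.9087 mm.
Vertical AOV on the new format = 2·arctan(13 / (2 × 59.9087)) = 2·arctan(0.10850) ≈ 12.3846°.

12.38°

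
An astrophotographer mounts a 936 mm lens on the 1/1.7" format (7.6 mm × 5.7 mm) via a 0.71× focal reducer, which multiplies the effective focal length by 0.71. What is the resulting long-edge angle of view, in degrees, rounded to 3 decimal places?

0.655°

Effective focal length f = 936 × 0.71 = 664.56 mm.
α = 2·arctan(7.6 / (2 × 664.56)) = 2·arctan(0.00572) ≈ 0.6552°.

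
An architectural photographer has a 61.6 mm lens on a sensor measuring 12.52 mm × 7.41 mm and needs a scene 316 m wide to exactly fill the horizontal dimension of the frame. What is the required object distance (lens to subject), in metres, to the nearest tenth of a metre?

W: 316 m = 316000 mm.
Magnification m = w/W = dᵢ/dₒ; combined with 1/f = 1/dₒ + 1/dᵢ this gives dₒ = f·(1 + W/w).
dₒ = 61.6 mm × (1 + 316000/12.52) = 61.6 × 25240.6166 ≈ 1554821.983 mm = 1554.82 m.

1554.8 m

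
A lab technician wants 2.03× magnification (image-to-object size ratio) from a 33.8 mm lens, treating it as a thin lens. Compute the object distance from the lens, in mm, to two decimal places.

50.45 mm

With m = dᵢ/dₒ and 1/f = 1/dₒ + 1/dᵢ, substituting dᵢ = m·dₒ gives 1/f = (1 + 1/m)/dₒ, hence dₒ = f·(1 + 1/m).
dₒ = 33.8 × (1 + 1/2.03) = 33.8 × 1.49261 ≈ 50.450 mm.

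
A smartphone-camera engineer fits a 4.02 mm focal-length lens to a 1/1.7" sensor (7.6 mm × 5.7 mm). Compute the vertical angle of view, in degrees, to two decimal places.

Angle of view α = 2·arctan(h/2f) with h = 5.7 mm and f = 4.02 mm.
h/2f = 0.70896; arctan(0.70896) ≈ 35.3349°, so α ≈ 70.6699°.

70.67°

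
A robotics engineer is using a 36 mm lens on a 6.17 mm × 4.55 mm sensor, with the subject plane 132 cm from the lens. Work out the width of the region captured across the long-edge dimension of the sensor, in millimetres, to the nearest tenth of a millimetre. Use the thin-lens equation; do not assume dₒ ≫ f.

dₒ: 132 cm = 1320 mm.
Similar triangles through the lens centre give W/dₒ = w/dᵢ; with 1/f = 1/dₒ + 1/dᵢ this gives W = w·(dₒ − f)/f.
W = 6.17 mm × (1320 − 36) / 36 = 6.17 × 35.6667 ≈ 220.063 mm.

220.1 mm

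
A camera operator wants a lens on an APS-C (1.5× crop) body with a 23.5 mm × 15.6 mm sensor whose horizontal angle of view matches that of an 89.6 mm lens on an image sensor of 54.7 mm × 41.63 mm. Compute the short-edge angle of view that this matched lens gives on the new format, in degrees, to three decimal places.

22.910°

Equal horizontal AOV ⇒ f₂ = f₁ · 23.5/54.7 = 89.6 × 0.42962 ≈ 38.4936 mm.
Short-edge AOV on the new format = 2·arctan(15.6 / (2 × 38.4936)) = 2·arctan(0.20263) ≈ 22.9096°.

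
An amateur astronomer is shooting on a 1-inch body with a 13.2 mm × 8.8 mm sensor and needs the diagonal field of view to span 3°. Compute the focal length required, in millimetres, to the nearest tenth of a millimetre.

Sensor diagonal = √(13.2² + 8.8²) = √251.6800 ≈ 15.8644 mm.
From α = 2·arctan(d/2f) we get f = d / (2·tan(α/2)).
With d = 15.8644 mm and α/2 = 1.5°, tan(α/2) ≈ 0.02619, so f ≈ 15.8644 / 0.05237 ≈ 302.9190 mm.

302.9 mm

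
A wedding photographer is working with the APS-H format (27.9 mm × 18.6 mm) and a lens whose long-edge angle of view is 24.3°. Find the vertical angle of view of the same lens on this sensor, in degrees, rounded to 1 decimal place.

16.3°

From the long-edge AOV: f = 27.9 / (2·tan(12.15°)) = 27.9 / 0.43059 ≈ 64.7950 mm.
Vertical AOV = 2·arctan(18.6 / (2 × 64.7950)) = 2·arctan(0.14353) ≈ 16.3357°.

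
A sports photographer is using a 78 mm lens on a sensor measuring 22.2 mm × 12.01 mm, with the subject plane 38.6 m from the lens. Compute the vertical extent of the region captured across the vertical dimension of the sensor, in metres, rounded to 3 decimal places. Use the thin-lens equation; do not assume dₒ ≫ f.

dₒ: 38.6 m = 38600 mm.
Similar triangles through the lens centre give W/dₒ = h/dᵢ; with 1/f = 1/dₒ + 1/dᵢ this gives W = h·(dₒ − f)/f.
W = 12.01 mm × (38600 − 78) / 78 = 12.01 × 493.8718 ≈ 5931.400 mm = 5.9314 m.

5.931 m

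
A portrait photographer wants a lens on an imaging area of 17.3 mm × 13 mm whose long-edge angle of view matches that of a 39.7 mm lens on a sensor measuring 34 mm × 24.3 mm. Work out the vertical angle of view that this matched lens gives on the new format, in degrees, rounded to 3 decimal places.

35.674°

Equal long-edge AOV ⇒ f₂ = f₁ · 17.3/34 = 39.7 × 0.50882 ≈ 20.2003 mm.
Vertical AOV on the new format = 2·arctan(13 / (2 × 20.2003)) = 2·arctan(0.32178) ≈ 35.6740°.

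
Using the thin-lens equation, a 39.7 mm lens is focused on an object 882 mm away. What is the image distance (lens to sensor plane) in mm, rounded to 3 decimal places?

41.571 mm

1/dᵢ = 1/f − 1/dₒ = 1/39.7 − 1/882 = 0.0240551 mm⁻¹.
dᵢ = 1/0.0240551 ≈ 41.5712 mm.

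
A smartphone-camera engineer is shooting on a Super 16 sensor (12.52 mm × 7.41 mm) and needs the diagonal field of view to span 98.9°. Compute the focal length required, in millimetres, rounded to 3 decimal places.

Sensor diagonal = √(12.52² + 7.41²) = √211.6585 ≈ 14.5485 mm.
From α = 2·arctan(d/2f) we get f = d / (2·tan(α/2)).
With d = 14.5485 mm and α/2 = 49.45°, tan(α/2) ≈ 1.16878, so f ≈ 14.5485 / 2.33757 ≈ 6.2238 mm.

6.224 mm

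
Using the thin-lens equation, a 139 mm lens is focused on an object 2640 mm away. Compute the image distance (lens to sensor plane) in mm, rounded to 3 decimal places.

146.725 mm

1/dᵢ = 1/f − 1/dₒ = 1/139 − 1/2640 = 0.0068155 mm⁻¹.
dᵢ = 1/0.0068155 ≈ 146.7253 mm.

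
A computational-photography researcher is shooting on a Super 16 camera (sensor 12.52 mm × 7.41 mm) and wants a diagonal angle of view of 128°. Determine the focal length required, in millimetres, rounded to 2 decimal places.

3.55 mm

Sensor diagonal = √(12.52² + 7.41²) = √211.6585 ≈ 14.5485 mm.
From α = 2·arctan(d/2f) we get f = d / (2·tan(α/2)).
With d = 14.5485 mm and α/2 = 64°, tan(α/2) ≈ 2.05030, so f ≈ 14.5485 / 4.10061 ≈ 3.5479 mm.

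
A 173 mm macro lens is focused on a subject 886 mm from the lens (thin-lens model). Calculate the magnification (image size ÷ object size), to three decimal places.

Thin lens: 1/f = 1/dₒ + 1/dᵢ → 1/dᵢ = 1/173 − 1/886 = 0.0046517 mm⁻¹, so dᵢ ≈ 214.9762 mm.
Magnification m = dᵢ/dₒ = 214.9762/886 ≈ 0.24264.

0.243×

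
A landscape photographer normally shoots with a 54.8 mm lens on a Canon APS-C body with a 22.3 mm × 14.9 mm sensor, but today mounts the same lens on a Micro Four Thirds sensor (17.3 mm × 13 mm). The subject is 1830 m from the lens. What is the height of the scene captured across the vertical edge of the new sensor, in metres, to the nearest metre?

The focal length stays 54.8 mm; the relevant sensor dimension is now h = 13 mm. Object distance dₒ = 1830 m = 1.83e+06 mm.
Thin-lens field height W = h·(dₒ − f)/f = 13 × (1.83e+06 − 54.8)/54.8 ≈ 434111.088 mm = 434.111 m.

434 m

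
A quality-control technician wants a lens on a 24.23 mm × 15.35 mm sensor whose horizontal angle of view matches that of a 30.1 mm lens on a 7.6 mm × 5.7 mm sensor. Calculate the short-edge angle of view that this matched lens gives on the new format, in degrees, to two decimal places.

9.15°

Equal horizontal AOV ⇒ f₂ = f₁ · 24.23/7.6 = 30.1 × 3.18816 ≈ 95.9636 mm.
Short-edge AOV on the new format = 2·arctan(15.35 / (2 × 95.9636)) = 2·arctan(0.07998) ≈ 9.1454°.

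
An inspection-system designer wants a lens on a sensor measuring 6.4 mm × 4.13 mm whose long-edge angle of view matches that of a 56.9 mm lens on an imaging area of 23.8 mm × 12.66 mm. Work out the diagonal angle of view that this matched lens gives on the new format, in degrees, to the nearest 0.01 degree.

27.95°

Equal long-edge AOV ⇒ f₂ = f₁ · 6.4/23.8 = 56.9 × 0.26891 ≈ 15.3008 mm.
Sensor diagonal = √(6.4² + 4.13²) = √58.0169 ≈ 7.6169 mm.
Diagonal AOV on the new format = 2·arctan(7.6169 / (2 × 15.3008)) = 2·arctan(0.24890) ≈ 27.9543°.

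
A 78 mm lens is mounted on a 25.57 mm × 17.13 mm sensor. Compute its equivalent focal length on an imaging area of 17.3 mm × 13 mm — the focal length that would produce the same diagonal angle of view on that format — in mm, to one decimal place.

Sensor diagonal = √(25.57² + 17.13²) = √947.2618 ≈ 30.7776 mm.
Sensor diagonal = √(17.3² + 13²) = √468.2900 ≈ 21.6400 mm.
Equal angle of view means equal diagonal/f ratio, so f₂ = f₁ · (diagonal₂/diagonal₁) = 78 × 21.6400/30.7776.
f₂ = 78 × 0.70311 ≈ 54.842 mm.

54.8 mm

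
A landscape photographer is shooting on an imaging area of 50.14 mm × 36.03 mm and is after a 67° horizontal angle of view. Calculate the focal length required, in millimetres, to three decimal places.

From α = 2·arctan(w/2f) we get f = w / (2·tan(α/2)).
With w = 50.14 mm and α/2 = 33.5°, tan(α/2) ≈ 0.66189, so f ≈ 50.14 / 1.32377 ≈ 37.8766 mm.

37.877 mm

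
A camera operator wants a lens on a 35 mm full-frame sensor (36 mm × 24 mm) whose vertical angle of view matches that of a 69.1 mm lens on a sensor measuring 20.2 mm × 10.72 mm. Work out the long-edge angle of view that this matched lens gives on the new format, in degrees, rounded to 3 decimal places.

13.273°

Equal vertical AOV ⇒ f₂ = f₁ · 24/10.72 = 69.1 × 2.23881 ≈ 154.7015 mm.
Long-edge AOV on the new format = 2·arctan(36 / (2 × 154.7015)) = 2·arctan(0.11635) ≈ 13.2734°.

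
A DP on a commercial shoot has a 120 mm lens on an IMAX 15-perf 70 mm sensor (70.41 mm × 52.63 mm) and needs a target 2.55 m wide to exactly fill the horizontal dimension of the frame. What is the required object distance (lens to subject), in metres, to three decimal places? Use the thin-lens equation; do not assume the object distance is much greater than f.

W: 2.55 m = 2550 mm.
Magnification m = w/W = dᵢ/dₒ; combined with 1/f = 1/dₒ + 1/dᵢ this gives dₒ = f·(1 + W/w).
dₒ = 120 mm × (1 + 2550/70.41) = 120 × 37.2164 ≈ 4465.974 mm = 4.46597 m.

4.466 m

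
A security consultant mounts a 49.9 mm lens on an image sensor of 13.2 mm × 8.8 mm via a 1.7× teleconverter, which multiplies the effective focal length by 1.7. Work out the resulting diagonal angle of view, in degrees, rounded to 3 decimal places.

10.684°

Effective focal length f = 49.9 × 1.7 = 84.83 mm.
Sensor diagonal = √(13.2² + 8.8²) = √251.6800 ≈ 15.8644 mm.
α = 2·arctan(15.864 / (2 × 84.83)) = 2·arctan(0.09351) ≈ 10.6841°.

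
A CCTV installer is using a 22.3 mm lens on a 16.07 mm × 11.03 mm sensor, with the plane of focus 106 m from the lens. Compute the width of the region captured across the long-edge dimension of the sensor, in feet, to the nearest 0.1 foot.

250.6 ft

dₒ: 106 m = 106000 mm.
Similar triangles through the lens centre give W/dₒ = w/dᵢ; with 1/f = 1/dₒ + 1/dᵢ this gives W = w·(dₒ − f)/f.
W = 16.07 mm × (106000 − 22.3) / 22.3 = 16.07 × 4752.3632 ≈ 76370.477 mm = 76370.477/304.8 ft = 250.559 ft.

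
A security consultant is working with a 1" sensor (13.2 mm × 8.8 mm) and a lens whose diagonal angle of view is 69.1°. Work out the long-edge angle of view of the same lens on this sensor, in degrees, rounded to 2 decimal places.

Sensor diagonal = √(13.2² + 8.8²) = √251.6800 ≈ 15.8644 mm.
From the diagonal AOV: f = 15.8644 / (2·tan(34.55°)) = 15.8644 / 1.37713 ≈ 11.5199 mm.
Long-edge AOV = 2·arctan(13.2 / (2 × 11.5199)) = 2·arctan(0.57292) ≈ 59.6187°.

59.62°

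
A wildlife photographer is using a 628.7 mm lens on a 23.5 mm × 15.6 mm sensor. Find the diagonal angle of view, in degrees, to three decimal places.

Sensor diagonal = √(23.5² + 15.6²) = √795.6100 ≈ 28.2066 mm.
Angle of view α = 2·arctan(d/2f) with d = 28.2066 mm and f = 628.7 mm.
d/2f = 0.02243; arctan(0.02243) ≈ 1.2851°, so α ≈ 2.5701°.

2.570°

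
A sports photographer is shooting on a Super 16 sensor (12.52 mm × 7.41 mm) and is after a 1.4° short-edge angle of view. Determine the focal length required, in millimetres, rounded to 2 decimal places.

303.24 mm

From α = 2·arctan(h/2f) we get f = h / (2·tan(α/2)).
With h = 7.41 mm and α/2 = 0.7°, tan(α/2) ≈ 0.01222, so f ≈ 7.41 / 0.02444 ≈ 303.2433 mm.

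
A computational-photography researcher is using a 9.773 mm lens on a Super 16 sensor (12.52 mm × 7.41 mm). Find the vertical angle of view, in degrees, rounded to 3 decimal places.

41.524°

Angle of view α = 2·arctan(h/2f) with h = 7.41 mm and f = 9.773 mm.
h/2f = 0.37911; arctan(0.37911) ≈ 20.7620°, so α ≈ 41.5240°.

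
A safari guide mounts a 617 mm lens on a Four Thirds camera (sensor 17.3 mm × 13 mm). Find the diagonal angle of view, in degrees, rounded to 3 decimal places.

Sensor diagonal = √(17.3² + 13²) = √468.2900 ≈ 21.6400 mm.
Angle of view α = 2·arctan(d/2f) with d = 21.6400 mm and f = 617 mm.
d/2f = 0.01754; arctan(0.01754) ≈ 1.0047°, so α ≈ 2.0093°.

2.009°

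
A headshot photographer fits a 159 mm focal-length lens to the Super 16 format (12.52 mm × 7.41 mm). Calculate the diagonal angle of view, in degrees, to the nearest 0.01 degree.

Sensor diagonal = √(12.52² + 7.41²) = √211.6585 ≈ 14.5485 mm.
Angle of view α = 2·arctan(d/2f) with d = 14.5485 mm and f = 159 mm.
d/2f = 0.04575; arctan(0.04575) ≈ 2.6195°, so α ≈ 5.2389°.

5.24°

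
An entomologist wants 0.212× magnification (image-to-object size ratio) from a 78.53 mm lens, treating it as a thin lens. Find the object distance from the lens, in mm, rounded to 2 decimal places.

448.95 mm

With m = dᵢ/dₒ and 1/f = 1/dₒ + 1/dᵢ, substituting dᵢ = m·dₒ gives 1/f = (1 + 1/m)/dₒ, hence dₒ = f·(1 + 1/m).
dₒ = 78.53 × (1 + 1/0.212) = 78.53 × 5.71698 ≈ 448.955 mm.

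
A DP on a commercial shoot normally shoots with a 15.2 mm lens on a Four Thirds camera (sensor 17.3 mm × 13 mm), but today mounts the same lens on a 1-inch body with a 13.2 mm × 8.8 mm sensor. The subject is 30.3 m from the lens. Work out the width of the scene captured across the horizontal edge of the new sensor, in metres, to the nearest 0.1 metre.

The focal length stays 15.2 mm; the relevant sensor dimension is now w = 13.2 mm. Object distance dₒ = 30.3 m = 30300 mm.
Thin-lens field width W = w·(dₒ − f)/f = 13.2 × (30300 − 15.2)/15.2 ≈ 26299.958 mm = 26.3 m.

26.3 m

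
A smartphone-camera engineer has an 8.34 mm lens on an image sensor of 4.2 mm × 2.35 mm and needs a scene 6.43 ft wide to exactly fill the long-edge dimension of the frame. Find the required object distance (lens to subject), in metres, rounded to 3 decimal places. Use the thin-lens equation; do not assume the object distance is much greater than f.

W: 6.43 ft × 304.8 mm/ft = 1959.86 mm.
Magnification m = w/W = dᵢ/dₒ; combined with 1/f = 1/dₒ + 1/dᵢ this gives dₒ = f·(1 + W/w).
dₒ = 8.34 mm × (1 + 1959.86/4.2) = 8.34 × 467.6343 ≈ 3900.070 mm = 3.90007 m.

3.900 m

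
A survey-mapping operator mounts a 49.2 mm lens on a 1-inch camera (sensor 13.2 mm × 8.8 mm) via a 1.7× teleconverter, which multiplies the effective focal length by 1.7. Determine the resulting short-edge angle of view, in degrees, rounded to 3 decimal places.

Effective focal length f = 49.2 × 1.7 = 83.64 mm.
α = 2·arctan(8.8 / (2 × 83.64)) = 2·arctan(0.05261) ≈ 6.0227°.

6.023°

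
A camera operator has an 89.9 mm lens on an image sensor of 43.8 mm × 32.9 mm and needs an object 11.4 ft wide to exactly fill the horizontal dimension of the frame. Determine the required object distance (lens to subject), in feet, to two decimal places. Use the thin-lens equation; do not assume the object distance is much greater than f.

W: 11.4 ft × 304.8 mm/ft = 3474.72 mm.
Magnification m = w/W = dᵢ/dₒ; combined with 1/f = 1/dₒ + 1/dᵢ this gives dₒ = f·(1 + W/w).
dₒ = 89.9 mm × (1 + 3474.72/43.8) = 89.9 × 80.3315 ≈ 7221.802 mm = 7221.802/304.8 ft = 23.6936 ft.

23.69 ft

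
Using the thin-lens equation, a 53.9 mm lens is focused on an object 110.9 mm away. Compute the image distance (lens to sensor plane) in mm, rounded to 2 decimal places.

1/dᵢ = 1/f − 1/dₒ = 1/53.9 − 1/110.9 = 0.0095357 mm⁻¹.
dᵢ = 1/0.0095357 ≈ 104.8686 mm.

104.87 mm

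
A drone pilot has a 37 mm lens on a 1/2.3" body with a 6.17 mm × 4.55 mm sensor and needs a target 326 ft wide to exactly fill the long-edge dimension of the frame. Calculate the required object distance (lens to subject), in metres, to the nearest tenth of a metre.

595.9 m

W: 326 ft × 304.8 mm/ft = 99364.80 mm.
Magnification m = w/W = dᵢ/dₒ; combined with 1/f = 1/dₒ + 1/dᵢ this gives dₒ = f·(1 + W/w).
dₒ = 37 mm × (1 + 99364.8/6.17) = 37 × 16105.5052 ≈ 595903.691 mm = 595.904 m.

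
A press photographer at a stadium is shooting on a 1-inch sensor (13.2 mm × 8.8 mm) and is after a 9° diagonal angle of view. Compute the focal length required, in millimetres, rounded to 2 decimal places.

Sensor diagonal = √(13.2² + 8.8²) = √251.6800 ≈ 15.8644 mm.
From α = 2·arctan(d/2f) we get f = d / (2·tan(α/2)).
With d = 15.8644 mm and α/2 = 4.5°, tan(α/2) ≈ 0.07870, so f ≈ 15.8644 / 0.15740 ≈ 100.7883 mm.

100.79 mm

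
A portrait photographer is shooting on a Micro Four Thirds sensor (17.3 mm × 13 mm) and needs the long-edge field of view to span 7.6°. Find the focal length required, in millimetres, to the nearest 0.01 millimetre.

From α = 2·arctan(w/2f) we get f = w / (2·tan(α/2)).
With w = 17.3 mm and α/2 = 3.8°, tan(α/2) ≈ 0.06642, so f ≈ 17.3 / 0.13284 ≈ 130.2320 mm.

130.23 mm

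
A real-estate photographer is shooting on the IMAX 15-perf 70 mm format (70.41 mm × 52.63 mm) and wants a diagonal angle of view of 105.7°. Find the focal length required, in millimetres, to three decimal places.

Sensor diagonal = √(70.41² + 52.63²) = √7727.4850 ≈ 87.9061 mm.
From α = 2·arctan(d/2f) we get f = d / (2·tan(α/2)).
With d = 87.9061 mm and α/2 = 52.85°, tan(α/2) ≈ 1.31984, so f ≈ 87.9061 / 2.63968 ≈ 33.3018 mm.

33.302 mm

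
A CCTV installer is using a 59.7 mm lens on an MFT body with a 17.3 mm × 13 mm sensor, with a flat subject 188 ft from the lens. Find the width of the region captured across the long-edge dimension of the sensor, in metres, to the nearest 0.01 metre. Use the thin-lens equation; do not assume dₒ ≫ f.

16.59 m

dₒ: 188 ft × 304.8 mm/ft = 57302.40 mm.
Similar triangles through the lens centre give W/dₒ = w/dᵢ; with 1/f = 1/dₒ + 1/dᵢ this gives W = w·(dₒ − f)/f.
W = 17.3 mm × (57302.4 − 59.7) / 59.7 = 17.3 × 958.8392 ≈ 16587.918 mm = 16.5879 m.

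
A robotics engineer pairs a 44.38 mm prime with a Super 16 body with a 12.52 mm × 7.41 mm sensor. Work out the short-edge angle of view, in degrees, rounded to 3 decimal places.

9.544°

Angle of view α = 2·arctan(h/2f) with h = 7.41 mm and f = 44.38 mm.
h/2f = 0.08348; arctan(0.08348) ≈ 4.7722°, so α ≈ 9.5444°.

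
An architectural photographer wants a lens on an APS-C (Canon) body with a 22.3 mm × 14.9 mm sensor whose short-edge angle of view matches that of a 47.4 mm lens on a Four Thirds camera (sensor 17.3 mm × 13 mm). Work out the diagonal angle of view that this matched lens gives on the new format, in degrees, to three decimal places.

27.731°

Equal short-edge AOV ⇒ f₂ = f₁ · 14.9/13 = 47.4 × 1.14615 ≈ 54.3277 mm.
Sensor diagonal = √(22.3² + 14.9²) = √719.3000 ≈ 26.8198 mm.
Diagonal AOV on the new format = 2·arctan(26.8198 / (2 × 54.3277)) = 2·arctan(0.24683) ≈ 27.7307°.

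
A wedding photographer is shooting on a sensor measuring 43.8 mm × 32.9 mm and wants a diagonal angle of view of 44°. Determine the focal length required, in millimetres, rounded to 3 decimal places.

Sensor diagonal = √(43.8² + 32.9²) = √3000.8500 ≈ 54.7800 mm.
From α = 2·arctan(d/2f) we get f = d / (2·tan(α/2)).
With d = 54.7800 mm and α/2 = 22°, tan(α/2) ≈ 0.40403, so f ≈ 54.7800 / 0.80805 ≈ 67.7926 mm.

67.793 mm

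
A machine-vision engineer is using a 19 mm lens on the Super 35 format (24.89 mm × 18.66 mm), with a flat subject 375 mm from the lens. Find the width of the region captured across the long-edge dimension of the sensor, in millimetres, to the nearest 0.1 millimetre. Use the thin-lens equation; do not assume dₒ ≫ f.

466.4 mm

Similar triangles through the lens centre give W/dₒ = w/dᵢ; with 1/f = 1/dₒ + 1/dᵢ this gives W = w·(dₒ − f)/f.
W = 24.89 mm × (375 − 19) / 19 = 24.89 × 18.7368 ≈ 466.360 mm.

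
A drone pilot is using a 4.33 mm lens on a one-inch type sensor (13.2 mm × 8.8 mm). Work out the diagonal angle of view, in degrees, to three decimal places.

Sensor diagonal = √(13.2² + 8.8²) = √251.6800 ≈ 15.8644 mm.
Angle of view α = 2·arctan(d/2f) with d = 15.8644 mm and f = 4.33 mm.
d/2f = 1.83192; arctan(1.83192) ≈ 61.3710°, so α ≈ 122.7419°.

122.742°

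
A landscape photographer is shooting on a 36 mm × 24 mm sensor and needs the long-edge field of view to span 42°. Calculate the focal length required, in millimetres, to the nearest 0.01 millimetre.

From α = 2·arctan(w/2f) we get f = w / (2·tan(α/2)).
With w = 36 mm and α/2 = 21°, tan(α/2) ≈ 0.38386, so f ≈ 36 / 0.76773 ≈ 46.8916 mm.

46.89 mm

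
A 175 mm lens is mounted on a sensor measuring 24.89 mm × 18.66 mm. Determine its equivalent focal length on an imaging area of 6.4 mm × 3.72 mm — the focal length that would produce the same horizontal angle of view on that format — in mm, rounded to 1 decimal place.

Equal angle of view means equal width/f ratio, so f₂ = f₁ · (width₂/width₁) = 175 × 6.4/24.89.
f₂ = 175 × 0.25713 ≈ 44.998 mm.

45.0 mm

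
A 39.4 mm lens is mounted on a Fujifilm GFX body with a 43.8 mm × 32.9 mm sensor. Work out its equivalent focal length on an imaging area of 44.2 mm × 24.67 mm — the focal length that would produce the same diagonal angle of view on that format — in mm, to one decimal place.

Sensor diagonal = √(43.8² + 32.9²) = √3000.8500 ≈ 54.7800 mm.
Sensor diagonal = √(44.2² + 24.67²) = √2562.2489 ≈ 50.6187 mm.
Equal angle of view means equal diagonal/f ratio, so f₂ = f₁ · (diagonal₂/diagonal₁) = 39.4 × 50.6187/54.7800.
f₂ = 39.4 × 0.92404 ≈ 36.407 mm.

36.4 mm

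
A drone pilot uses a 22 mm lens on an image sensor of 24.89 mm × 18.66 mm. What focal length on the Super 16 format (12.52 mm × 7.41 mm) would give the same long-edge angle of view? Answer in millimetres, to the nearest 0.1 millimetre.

Equal angle of view means equal width/f ratio, so f₂ = f₁ · (width₂/width₁) = 22 × 12.52/24.89.
f₂ = 22 × 0.50301 ≈ 11.066 mm.

11.1 mm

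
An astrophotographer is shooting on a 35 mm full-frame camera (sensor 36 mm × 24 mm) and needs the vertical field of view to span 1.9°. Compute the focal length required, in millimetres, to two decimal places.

723.67 mm

From α = 2·arctan(h/2f) we get f = h / (2·tan(α/2)).
With h = 24 mm and α/2 = 0.95°, tan(α/2) ≈ 0.01658, so f ≈ 24 / 0.03316 ≈ 723.6698 mm.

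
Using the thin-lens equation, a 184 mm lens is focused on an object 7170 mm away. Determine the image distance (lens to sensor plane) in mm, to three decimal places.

1/dᵢ = 1/f − 1/dₒ = 1/184 − 1/7170 = 0.0052953 mm⁻¹.
dᵢ = 1/0.0052953 ≈ 188.8463 mm.

188.846 mm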